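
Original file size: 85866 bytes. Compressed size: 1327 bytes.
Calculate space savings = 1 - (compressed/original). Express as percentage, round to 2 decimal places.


ratio = compressed/original = 1327/85866 = 0.015454
savings = 1 - ratio = 1 - 0.015454 = 0.984546
as a percentage: 0.984546 * 100 = 98.45%

Space savings = 1 - 1327/85866 = 98.45%


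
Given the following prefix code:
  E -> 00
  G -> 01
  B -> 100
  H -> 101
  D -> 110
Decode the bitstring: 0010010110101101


Decoding step by step:
Bits 00 -> E
Bits 100 -> B
Bits 101 -> H
Bits 101 -> H
Bits 01 -> G
Bits 101 -> H


Decoded message: EBHHGH


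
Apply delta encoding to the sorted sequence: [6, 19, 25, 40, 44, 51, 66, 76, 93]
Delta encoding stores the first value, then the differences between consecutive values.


First value: 6
Deltas:
  19 - 6 = 13
  25 - 19 = 6
  40 - 25 = 15
  44 - 40 = 4
  51 - 44 = 7
  66 - 51 = 15
  76 - 66 = 10
  93 - 76 = 17


Delta encoded: [6, 13, 6, 15, 4, 7, 15, 10, 17]


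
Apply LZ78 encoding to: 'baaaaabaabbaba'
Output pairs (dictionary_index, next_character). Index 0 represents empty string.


LZ78 encoding steps:
Dictionary: {0: ''}
Step 1: w='' (idx 0), next='b' -> output (0, 'b'), add 'b' as idx 1
Step 2: w='' (idx 0), next='a' -> output (0, 'a'), add 'a' as idx 2
Step 3: w='a' (idx 2), next='a' -> output (2, 'a'), add 'aa' as idx 3
Step 4: w='aa' (idx 3), next='b' -> output (3, 'b'), add 'aab' as idx 4
Step 5: w='aab' (idx 4), next='b' -> output (4, 'b'), add 'aabb' as idx 5
Step 6: w='a' (idx 2), next='b' -> output (2, 'b'), add 'ab' as idx 6
Step 7: w='a' (idx 2), end of input -> output (2, '')


Encoded: [(0, 'b'), (0, 'a'), (2, 'a'), (3, 'b'), (4, 'b'), (2, 'b'), (2, '')]


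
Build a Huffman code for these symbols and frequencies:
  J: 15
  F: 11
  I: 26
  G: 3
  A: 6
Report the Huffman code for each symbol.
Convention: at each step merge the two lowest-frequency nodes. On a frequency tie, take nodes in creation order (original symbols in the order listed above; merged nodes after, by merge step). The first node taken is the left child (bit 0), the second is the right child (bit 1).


Huffman tree construction:
Step 1: Merge G(3) + A(6) = 9
Step 2: Merge (G+A)(9) + F(11) = 20
Step 3: Merge J(15) + ((G+A)+F)(20) = 35
Step 4: Merge I(26) + (J+((G+A)+F))(35) = 61
Read each symbol's code off the tree from the root (left child = 0, right child = 1).

Codes:
  J: 10 (length 2)
  F: 111 (length 3)
  I: 0 (length 1)
  G: 1100 (length 4)
  A: 1101 (length 4)
Average code length: 125/61 = 2.0492 bits/symbol


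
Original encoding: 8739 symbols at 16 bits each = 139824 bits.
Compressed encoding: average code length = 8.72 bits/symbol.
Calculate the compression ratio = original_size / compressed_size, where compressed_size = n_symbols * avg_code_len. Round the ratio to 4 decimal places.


original_size = n_symbols * orig_bits = 8739 * 16 = 139824 bits
compressed_size = n_symbols * avg_code_len = 8739 * 8.72 = 76204.08 bits
ratio = original_size / compressed_size = 139824 / 76204.08 = 1.8349

Compression ratio = 1.8349


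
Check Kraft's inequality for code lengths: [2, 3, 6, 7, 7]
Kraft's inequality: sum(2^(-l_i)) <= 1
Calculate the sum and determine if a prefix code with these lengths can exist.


Sum = 2^(-2) + 2^(-3) + 2^(-6) + 2^(-7) + 2^(-7)
    = 0.25 + 0.125 + 0.015625 + 0.0078125 + 0.0078125
    = 52/128 = 0.40625
Since 0.40625 <= 1, Kraft's inequality IS satisfied.
A prefix code with these lengths CAN exist.

Kraft sum = 0.40625. Satisfied.


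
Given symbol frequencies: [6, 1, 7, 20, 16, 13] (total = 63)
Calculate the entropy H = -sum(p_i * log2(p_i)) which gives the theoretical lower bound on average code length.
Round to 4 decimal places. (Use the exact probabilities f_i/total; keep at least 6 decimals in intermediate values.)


Per-symbol terms -p_i * log2(p_i) with p_i = f_i/63:
  p = 6/63 = 0.095238: log2(p) = -3.392317, -p*log2(p) = 0.323078
  p = 1/63 = 0.015873: log2(p) = -5.977280, -p*log2(p) = 0.094877
  p = 7/63 = 0.111111: log2(p) = -3.169925, -p*log2(p) = 0.352214
  p = 20/63 = 0.317460: log2(p) = -1.655352, -p*log2(p) = 0.525509
  p = 16/63 = 0.253968: log2(p) = -1.977280, -p*log2(p) = 0.502166
  p = 13/63 = 0.206349: log2(p) = -2.276840, -p*log2(p) = 0.469824
H = 0.323078 + 0.094877 + 0.352214 + 0.525509 + 0.502166 + 0.469824 = 2.267668

H = 2.2677 bits/symbol


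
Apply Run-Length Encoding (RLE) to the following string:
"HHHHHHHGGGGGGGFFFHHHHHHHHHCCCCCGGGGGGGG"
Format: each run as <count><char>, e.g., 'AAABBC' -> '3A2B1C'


Scanning runs left to right:
  i=0: run of 'H' x 7 -> '7H'
  i=7: run of 'G' x 7 -> '7G'
  i=14: run of 'F' x 3 -> '3F'
  i=17: run of 'H' x 9 -> '9H'
  i=26: run of 'C' x 5 -> '5C'
  i=31: run of 'G' x 8 -> '8G'

RLE = 7H7G3F9H5C8G


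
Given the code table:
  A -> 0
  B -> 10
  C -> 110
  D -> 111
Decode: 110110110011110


Decoding:
110 -> C
110 -> C
110 -> C
0 -> A
111 -> D
10 -> B


Result: CCCADB


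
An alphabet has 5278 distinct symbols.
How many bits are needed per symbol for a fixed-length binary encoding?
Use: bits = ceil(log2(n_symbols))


log2(5278) = 12.3658
Bracket: 2^12 = 4096 < 5278 <= 2^13 = 8192
So ceil(log2(5278)) = 13

bits = ceil(log2(5278)) = ceil(12.3658) = 13 bits


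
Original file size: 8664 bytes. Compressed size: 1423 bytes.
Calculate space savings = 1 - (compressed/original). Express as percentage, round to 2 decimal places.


ratio = compressed/original = 1423/8664 = 0.164243
savings = 1 - ratio = 1 - 0.164243 = 0.835757
as a percentage: 0.835757 * 100 = 83.58%

Space savings = 1 - 1423/8664 = 83.58%


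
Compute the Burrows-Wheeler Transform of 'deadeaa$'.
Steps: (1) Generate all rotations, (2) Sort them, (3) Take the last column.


Rotations (sorted):
  0: $deadeaa -> last char: a
  1: a$deadea -> last char: a
  2: aa$deade -> last char: e
  3: adeaa$de -> last char: e
  4: deaa$dea -> last char: a
  5: deadeaa$ -> last char: $
  6: eaa$dead -> last char: d
  7: eadeaa$d -> last char: d


BWT = aaeea$dd


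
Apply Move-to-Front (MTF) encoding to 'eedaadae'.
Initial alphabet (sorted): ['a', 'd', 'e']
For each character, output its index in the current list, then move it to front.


MTF encoding:
'e': index 2 in ['a', 'd', 'e'] -> ['e', 'a', 'd']
'e': index 0 in ['e', 'a', 'd'] -> ['e', 'a', 'd']
'd': index 2 in ['e', 'a', 'd'] -> ['d', 'e', 'a']
'a': index 2 in ['d', 'e', 'a'] -> ['a', 'd', 'e']
'a': index 0 in ['a', 'd', 'e'] -> ['a', 'd', 'e']
'd': index 1 in ['a', 'd', 'e'] -> ['d', 'a', 'e']
'a': index 1 in ['d', 'a', 'e'] -> ['a', 'd', 'e']
'e': index 2 in ['a', 'd', 'e'] -> ['e', 'a', 'd']


Output: [2, 0, 2, 2, 0, 1, 1, 2]


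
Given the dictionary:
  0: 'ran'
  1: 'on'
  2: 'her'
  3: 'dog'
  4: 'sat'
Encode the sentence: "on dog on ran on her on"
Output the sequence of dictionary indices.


Look up each word in the dictionary:
  'on' -> 1
  'dog' -> 3
  'on' -> 1
  'ran' -> 0
  'on' -> 1
  'her' -> 2
  'on' -> 1

Encoded: [1, 3, 1, 0, 1, 2, 1]


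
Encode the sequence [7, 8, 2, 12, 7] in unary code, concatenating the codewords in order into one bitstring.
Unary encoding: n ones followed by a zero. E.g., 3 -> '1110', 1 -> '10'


Encode each number as n ones followed by a terminating 0:
  7 -> 11111110 (8 bits)
  8 -> 111111110 (9 bits)
  2 -> 110 (3 bits)
  12 -> 1111111111110 (13 bits)
  7 -> 11111110 (8 bits)
Total length = 8 + 9 + 3 + 13 + 8 = 41 bits.

Unary([7, 8, 2, 12, 7]) = 11111110111111110110111111111111011111110 (41 bits)


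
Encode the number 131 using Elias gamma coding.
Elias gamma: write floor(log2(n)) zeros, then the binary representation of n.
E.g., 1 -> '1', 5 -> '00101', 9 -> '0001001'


num_bits = floor(log2(131)) + 1 = 8
leading_zeros = num_bits - 1 = 7
binary(131) = 10000011

Elias gamma(131) = '0000000' + '10000011' = 000000010000011 (15 bits)


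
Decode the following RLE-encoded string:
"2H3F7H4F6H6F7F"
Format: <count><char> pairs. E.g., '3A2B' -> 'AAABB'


Expanding each <count><char> pair:
  2H -> 'HH'
  3F -> 'FFF'
  7H -> 'HHHHHHH'
  4F -> 'FFFF'
  6H -> 'HHHHHH'
  6F -> 'FFFFFF'
  7F -> 'FFFFFFF'

Decoded = HHFFFHHHHHHHFFFFHHHHHHFFFFFFFFFFFFF


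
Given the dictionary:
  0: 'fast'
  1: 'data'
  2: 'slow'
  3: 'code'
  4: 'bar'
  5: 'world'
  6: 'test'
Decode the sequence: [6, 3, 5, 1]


Look up each index in the dictionary:
  6 -> 'test'
  3 -> 'code'
  5 -> 'world'
  1 -> 'data'

Decoded: "test code world data"


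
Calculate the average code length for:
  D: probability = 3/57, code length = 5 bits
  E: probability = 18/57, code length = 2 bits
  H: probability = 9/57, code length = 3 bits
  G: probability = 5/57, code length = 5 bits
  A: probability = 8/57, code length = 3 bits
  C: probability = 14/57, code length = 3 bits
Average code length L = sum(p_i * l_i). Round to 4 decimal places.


Weighted contributions p_i * l_i:
  D: (3/57) * 5 = 15/57
  E: (18/57) * 2 = 36/57
  H: (9/57) * 3 = 27/57
  G: (5/57) * 5 = 25/57
  A: (8/57) * 3 = 24/57
  C: (14/57) * 3 = 42/57
Sum = (15 + 36 + 27 + 25 + 24 + 42)/57 = 169/57

L = 169/57 = 2.9649 bits/symbol


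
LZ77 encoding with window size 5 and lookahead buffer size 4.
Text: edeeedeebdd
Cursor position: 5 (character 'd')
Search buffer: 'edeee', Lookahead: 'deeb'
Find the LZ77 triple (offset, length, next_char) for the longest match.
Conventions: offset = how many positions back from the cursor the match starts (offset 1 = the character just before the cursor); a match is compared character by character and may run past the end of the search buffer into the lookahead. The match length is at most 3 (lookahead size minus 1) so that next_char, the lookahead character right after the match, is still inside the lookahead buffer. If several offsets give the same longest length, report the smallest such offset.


Try each offset into the search buffer:
  offset=1 (pos 4, char 'e'): match length 0
  offset=2 (pos 3, char 'e'): match length 0
  offset=3 (pos 2, char 'e'): match length 0
  offset=4 (pos 1, char 'd'): match length 3
  offset=5 (pos 0, char 'e'): match length 0
Longest match has length 3 at offset 4.
next_char = character at position 5 + 3 = 8 -> 'b'

Best match: offset=4, length=3 (matching 'dee' starting at position 1)
LZ77 triple: (4, 3, 'b')


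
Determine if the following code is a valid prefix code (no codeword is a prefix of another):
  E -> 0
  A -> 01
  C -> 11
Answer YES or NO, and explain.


Checking each pair (does one codeword prefix another?):
  E='0' vs A='01': prefix -- VIOLATION

NO -- this is NOT a valid prefix code. E (0) is a prefix of A (01).


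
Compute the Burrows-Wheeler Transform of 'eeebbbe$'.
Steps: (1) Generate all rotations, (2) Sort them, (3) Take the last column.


Rotations (sorted):
  0: $eeebbbe -> last char: e
  1: bbbe$eee -> last char: e
  2: bbe$eeeb -> last char: b
  3: be$eeebb -> last char: b
  4: e$eeebbb -> last char: b
  5: ebbbe$ee -> last char: e
  6: eebbbe$e -> last char: e
  7: eeebbbe$ -> last char: $


BWT = eebbbee$


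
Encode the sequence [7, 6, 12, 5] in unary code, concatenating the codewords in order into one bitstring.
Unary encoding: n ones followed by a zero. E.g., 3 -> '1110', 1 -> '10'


Encode each number as n ones followed by a terminating 0:
  7 -> 11111110 (8 bits)
  6 -> 1111110 (7 bits)
  12 -> 1111111111110 (13 bits)
  5 -> 111110 (6 bits)
Total length = 8 + 7 + 13 + 6 = 34 bits.

Unary([7, 6, 12, 5]) = 1111111011111101111111111110111110 (34 bits)


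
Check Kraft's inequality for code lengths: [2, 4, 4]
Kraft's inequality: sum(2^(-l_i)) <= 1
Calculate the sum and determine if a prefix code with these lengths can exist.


Sum = 2^(-2) + 2^(-4) + 2^(-4)
    = 0.25 + 0.0625 + 0.0625
    = 6/16 = 0.375
Since 0.375 <= 1, Kraft's inequality IS satisfied.
A prefix code with these lengths CAN exist.

Kraft sum = 0.375. Satisfied.


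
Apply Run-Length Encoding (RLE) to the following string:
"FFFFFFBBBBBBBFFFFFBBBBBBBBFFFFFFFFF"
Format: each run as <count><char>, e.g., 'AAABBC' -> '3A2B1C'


Scanning runs left to right:
  i=0: run of 'F' x 6 -> '6F'
  i=6: run of 'B' x 7 -> '7B'
  i=13: run of 'F' x 5 -> '5F'
  i=18: run of 'B' x 8 -> '8B'
  i=26: run of 'F' x 9 -> '9F'

RLE = 6F7B5F8B9F


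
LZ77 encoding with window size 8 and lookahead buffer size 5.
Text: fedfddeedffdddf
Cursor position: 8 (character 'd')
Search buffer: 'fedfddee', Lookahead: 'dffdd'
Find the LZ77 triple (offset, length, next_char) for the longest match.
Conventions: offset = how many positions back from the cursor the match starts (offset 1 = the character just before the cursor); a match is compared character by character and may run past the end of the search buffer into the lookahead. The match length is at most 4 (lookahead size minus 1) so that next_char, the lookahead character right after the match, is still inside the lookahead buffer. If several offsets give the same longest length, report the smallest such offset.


Try each offset into the search buffer:
  offset=1 (pos 7, char 'e'): match length 0
  offset=2 (pos 6, char 'e'): match length 0
  offset=3 (pos 5, char 'd'): match length 1
  offset=4 (pos 4, char 'd'): match length 1
  offset=5 (pos 3, char 'f'): match length 0
  offset=6 (pos 2, char 'd'): match length 2
  offset=7 (pos 1, char 'e'): match length 0
  offset=8 (pos 0, char 'f'): match length 0
Longest match has length 2 at offset 6.
next_char = character at position 8 + 2 = 10 -> 'f'

Best match: offset=6, length=2 (matching 'df' starting at position 2)
LZ77 triple: (6, 2, 'f')


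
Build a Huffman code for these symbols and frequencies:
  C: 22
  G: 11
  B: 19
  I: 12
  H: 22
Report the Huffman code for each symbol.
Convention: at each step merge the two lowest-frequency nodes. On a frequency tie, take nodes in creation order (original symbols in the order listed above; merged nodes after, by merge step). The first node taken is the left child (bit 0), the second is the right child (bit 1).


Huffman tree construction:
Step 1: Merge G(11) + I(12) = 23
Step 2: Merge B(19) + C(22) = 41
Step 3: Merge H(22) + (G+I)(23) = 45
Step 4: Merge (B+C)(41) + (H+(G+I))(45) = 86
Read each symbol's code off the tree from the root (left child = 0, right child = 1).

Codes:
  C: 01 (length 2)
  G: 110 (length 3)
  B: 00 (length 2)
  I: 111 (length 3)
  H: 10 (length 2)
Average code length: 195/86 = 2.2674 bits/symbol


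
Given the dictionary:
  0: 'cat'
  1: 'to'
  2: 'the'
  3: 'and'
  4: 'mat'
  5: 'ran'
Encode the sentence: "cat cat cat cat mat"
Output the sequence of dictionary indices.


Look up each word in the dictionary:
  'cat' -> 0
  'cat' -> 0
  'cat' -> 0
  'cat' -> 0
  'mat' -> 4

Encoded: [0, 0, 0, 0, 4]


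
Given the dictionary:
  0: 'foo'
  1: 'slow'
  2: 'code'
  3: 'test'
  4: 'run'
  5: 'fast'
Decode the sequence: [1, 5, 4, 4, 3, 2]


Look up each index in the dictionary:
  1 -> 'slow'
  5 -> 'fast'
  4 -> 'run'
  4 -> 'run'
  3 -> 'test'
  2 -> 'code'

Decoded: "slow fast run run test code"


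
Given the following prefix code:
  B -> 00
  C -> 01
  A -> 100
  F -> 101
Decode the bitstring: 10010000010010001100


Decoding step by step:
Bits 100 -> A
Bits 100 -> A
Bits 00 -> B
Bits 01 -> C
Bits 00 -> B
Bits 100 -> A
Bits 01 -> C
Bits 100 -> A


Decoded message: AABCBACA


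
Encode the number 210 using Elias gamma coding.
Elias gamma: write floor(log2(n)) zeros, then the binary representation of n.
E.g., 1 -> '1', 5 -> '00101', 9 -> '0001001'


num_bits = floor(log2(210)) + 1 = 8
leading_zeros = num_bits - 1 = 7
binary(210) = 11010010

Elias gamma(210) = '0000000' + '11010010' = 000000011010010 (15 bits)


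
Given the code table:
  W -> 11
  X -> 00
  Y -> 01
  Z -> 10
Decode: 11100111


Decoding:
11 -> W
10 -> Z
01 -> Y
11 -> W


Result: WZYW


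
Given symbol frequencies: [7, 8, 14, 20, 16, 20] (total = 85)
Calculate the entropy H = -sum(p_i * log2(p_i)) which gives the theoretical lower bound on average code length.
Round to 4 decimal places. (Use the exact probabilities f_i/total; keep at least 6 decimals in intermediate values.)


Per-symbol terms -p_i * log2(p_i) with p_i = f_i/85:
  p = 7/85 = 0.082353: log2(p) = -3.602036, -p*log2(p) = 0.296638
  p = 8/85 = 0.094118: log2(p) = -3.409391, -p*log2(p) = 0.320884
  p = 14/85 = 0.164706: log2(p) = -2.602036, -p*log2(p) = 0.428571
  p = 20/85 = 0.235294: log2(p) = -2.087463, -p*log2(p) = 0.491168
  p = 16/85 = 0.188235: log2(p) = -2.409391, -p*log2(p) = 0.453532
  p = 20/85 = 0.235294: log2(p) = -2.087463, -p*log2(p) = 0.491168
H = 0.296638 + 0.320884 + 0.428571 + 0.491168 + 0.453532 + 0.491168 = 2.481961

H = 2.482 bits/symbol


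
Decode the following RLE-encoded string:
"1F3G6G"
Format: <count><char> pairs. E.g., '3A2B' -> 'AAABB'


Expanding each <count><char> pair:
  1F -> 'F'
  3G -> 'GGG'
  6G -> 'GGGGGG'

Decoded = FGGGGGGGGG


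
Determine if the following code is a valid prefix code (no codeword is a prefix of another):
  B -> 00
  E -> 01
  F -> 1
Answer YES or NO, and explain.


Checking each pair (does one codeword prefix another?):
  B='00' vs E='01': no prefix
  B='00' vs F='1': no prefix
  E='01' vs B='00': no prefix
  E='01' vs F='1': no prefix
  F='1' vs B='00': no prefix
  F='1' vs E='01': no prefix
No violation found over all pairs.

YES -- this is a valid prefix code. No codeword is a prefix of any other codeword.


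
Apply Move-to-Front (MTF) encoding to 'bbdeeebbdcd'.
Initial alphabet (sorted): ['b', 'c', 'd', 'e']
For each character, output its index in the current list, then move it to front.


MTF encoding:
'b': index 0 in ['b', 'c', 'd', 'e'] -> ['b', 'c', 'd', 'e']
'b': index 0 in ['b', 'c', 'd', 'e'] -> ['b', 'c', 'd', 'e']
'd': index 2 in ['b', 'c', 'd', 'e'] -> ['d', 'b', 'c', 'e']
'e': index 3 in ['d', 'b', 'c', 'e'] -> ['e', 'd', 'b', 'c']
'e': index 0 in ['e', 'd', 'b', 'c'] -> ['e', 'd', 'b', 'c']
'e': index 0 in ['e', 'd', 'b', 'c'] -> ['e', 'd', 'b', 'c']
'b': index 2 in ['e', 'd', 'b', 'c'] -> ['b', 'e', 'd', 'c']
'b': index 0 in ['b', 'e', 'd', 'c'] -> ['b', 'e', 'd', 'c']
'd': index 2 in ['b', 'e', 'd', 'c'] -> ['d', 'b', 'e', 'c']
'c': index 3 in ['d', 'b', 'e', 'c'] -> ['c', 'd', 'b', 'e']
'd': index 1 in ['c', 'd', 'b', 'e'] -> ['d', 'c', 'b', 'e']


Output: [0, 0, 2, 3, 0, 0, 2, 0, 2, 3, 1]


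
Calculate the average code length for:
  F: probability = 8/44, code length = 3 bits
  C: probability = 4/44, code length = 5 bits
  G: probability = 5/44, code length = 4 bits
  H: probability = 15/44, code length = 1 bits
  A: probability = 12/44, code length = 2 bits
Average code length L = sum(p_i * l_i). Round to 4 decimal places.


Weighted contributions p_i * l_i:
  F: (8/44) * 3 = 24/44
  C: (4/44) * 5 = 20/44
  G: (5/44) * 4 = 20/44
  H: (15/44) * 1 = 15/44
  A: (12/44) * 2 = 24/44
Sum = (24 + 20 + 20 + 15 + 24)/44 = 103/44

L = 103/44 = 2.3409 bits/symbol


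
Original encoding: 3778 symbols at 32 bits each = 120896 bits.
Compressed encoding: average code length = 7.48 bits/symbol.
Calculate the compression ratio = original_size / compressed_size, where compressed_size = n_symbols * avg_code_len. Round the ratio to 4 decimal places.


original_size = n_symbols * orig_bits = 3778 * 32 = 120896 bits
compressed_size = n_symbols * avg_code_len = 3778 * 7.48 = 28259.44 bits
ratio = original_size / compressed_size = 120896 / 28259.44 = 4.2781

Compression ratio = 4.2781


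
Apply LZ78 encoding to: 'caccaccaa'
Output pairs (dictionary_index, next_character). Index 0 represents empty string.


LZ78 encoding steps:
Dictionary: {0: ''}
Step 1: w='' (idx 0), next='c' -> output (0, 'c'), add 'c' as idx 1
Step 2: w='' (idx 0), next='a' -> output (0, 'a'), add 'a' as idx 2
Step 3: w='c' (idx 1), next='c' -> output (1, 'c'), add 'cc' as idx 3
Step 4: w='a' (idx 2), next='c' -> output (2, 'c'), add 'ac' as idx 4
Step 5: w='c' (idx 1), next='a' -> output (1, 'a'), add 'ca' as idx 5
Step 6: w='a' (idx 2), end of input -> output (2, '')


Encoded: [(0, 'c'), (0, 'a'), (1, 'c'), (2, 'c'), (1, 'a'), (2, '')]


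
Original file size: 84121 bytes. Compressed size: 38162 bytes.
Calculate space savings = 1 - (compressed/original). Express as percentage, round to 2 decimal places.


ratio = compressed/original = 38162/84121 = 0.453656
savings = 1 - ratio = 1 - 0.453656 = 0.546344
as a percentage: 0.546344 * 100 = 54.63%

Space savings = 1 - 38162/84121 = 54.63%


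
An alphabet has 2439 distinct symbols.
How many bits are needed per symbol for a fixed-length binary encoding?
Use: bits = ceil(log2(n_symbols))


log2(2439) = 11.2521
Bracket: 2^11 = 2048 < 2439 <= 2^12 = 4096
So ceil(log2(2439)) = 12

bits = ceil(log2(2439)) = ceil(11.2521) = 12 bits


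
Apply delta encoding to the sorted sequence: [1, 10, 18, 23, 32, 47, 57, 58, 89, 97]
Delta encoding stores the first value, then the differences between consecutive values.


First value: 1
Deltas:
  10 - 1 = 9
  18 - 10 = 8
  23 - 18 = 5
  32 - 23 = 9
  47 - 32 = 15
  57 - 47 = 10
  58 - 57 = 1
  89 - 58 = 31
  97 - 89 = 8


Delta encoded: [1, 9, 8, 5, 9, 15, 10, 1, 31, 8]


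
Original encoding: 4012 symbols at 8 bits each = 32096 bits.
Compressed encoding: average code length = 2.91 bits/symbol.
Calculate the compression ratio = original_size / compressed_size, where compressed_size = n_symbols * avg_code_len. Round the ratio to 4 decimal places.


original_size = n_symbols * orig_bits = 4012 * 8 = 32096 bits
compressed_size = n_symbols * avg_code_len = 4012 * 2.91 = 11674.92 bits
ratio = original_size / compressed_size = 32096 / 11674.92 = 2.7491

Compression ratio = 2.7491


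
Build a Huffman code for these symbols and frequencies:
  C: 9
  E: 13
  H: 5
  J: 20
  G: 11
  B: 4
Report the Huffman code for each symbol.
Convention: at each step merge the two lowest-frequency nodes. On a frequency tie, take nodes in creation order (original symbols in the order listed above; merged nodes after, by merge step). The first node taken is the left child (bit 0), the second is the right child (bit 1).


Huffman tree construction:
Step 1: Merge B(4) + H(5) = 9
Step 2: Merge C(9) + (B+H)(9) = 18
Step 3: Merge G(11) + E(13) = 24
Step 4: Merge (C+(B+H))(18) + J(20) = 38
Step 5: Merge (G+E)(24) + ((C+(B+H))+J)(38) = 62
Read each symbol's code off the tree from the root (left child = 0, right child = 1).

Codes:
  C: 100 (length 3)
  E: 01 (length 2)
  H: 1011 (length 4)
  J: 11 (length 2)
  G: 00 (length 2)
  B: 1010 (length 4)
Average code length: 151/62 = 2.4355 bits/symbol


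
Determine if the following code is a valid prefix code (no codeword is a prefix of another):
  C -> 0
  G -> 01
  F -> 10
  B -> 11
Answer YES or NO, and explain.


Checking each pair (does one codeword prefix another?):
  C='0' vs G='01': prefix -- VIOLATION

NO -- this is NOT a valid prefix code. C (0) is a prefix of G (01).


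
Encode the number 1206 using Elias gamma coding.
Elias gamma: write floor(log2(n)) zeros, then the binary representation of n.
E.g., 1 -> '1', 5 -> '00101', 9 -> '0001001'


num_bits = floor(log2(1206)) + 1 = 11
leading_zeros = num_bits - 1 = 10
binary(1206) = 10010110110

Elias gamma(1206) = '0000000000' + '10010110110' = 000000000010010110110 (21 bits)


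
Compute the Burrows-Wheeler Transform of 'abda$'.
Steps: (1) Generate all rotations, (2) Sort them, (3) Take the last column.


Rotations (sorted):
  0: $abda -> last char: a
  1: a$abd -> last char: d
  2: abda$ -> last char: $
  3: bda$a -> last char: a
  4: da$ab -> last char: b


BWT = ad$ab


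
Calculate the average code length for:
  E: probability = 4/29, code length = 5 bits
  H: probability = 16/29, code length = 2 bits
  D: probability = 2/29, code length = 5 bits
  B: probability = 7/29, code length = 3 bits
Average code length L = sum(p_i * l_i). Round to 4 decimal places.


Weighted contributions p_i * l_i:
  E: (4/29) * 5 = 20/29
  H: (16/29) * 2 = 32/29
  D: (2/29) * 5 = 10/29
  B: (7/29) * 3 = 21/29
Sum = (20 + 32 + 10 + 21)/29 = 83/29

L = 83/29 = 2.8621 bits/symbol


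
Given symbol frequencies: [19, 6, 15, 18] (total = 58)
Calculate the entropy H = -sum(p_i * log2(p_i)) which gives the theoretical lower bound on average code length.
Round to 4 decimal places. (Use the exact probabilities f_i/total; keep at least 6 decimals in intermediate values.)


Per-symbol terms -p_i * log2(p_i) with p_i = f_i/58:
  p = 19/58 = 0.327586: log2(p) = -1.610053, -p*log2(p) = 0.527431
  p = 6/58 = 0.103448: log2(p) = -3.273018, -p*log2(p) = 0.338588
  p = 15/58 = 0.258621: log2(p) = -1.951090, -p*log2(p) = 0.504592
  p = 18/58 = 0.310345: log2(p) = -1.688056, -p*log2(p) = 0.523879
H = 0.527431 + 0.338588 + 0.504592 + 0.523879 = 1.894490

H = 1.8945 bits/symbol


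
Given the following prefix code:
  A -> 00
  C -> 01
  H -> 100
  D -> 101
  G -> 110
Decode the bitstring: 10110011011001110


Decoding step by step:
Bits 101 -> D
Bits 100 -> H
Bits 110 -> G
Bits 110 -> G
Bits 01 -> C
Bits 110 -> G


Decoded message: DHGGCG


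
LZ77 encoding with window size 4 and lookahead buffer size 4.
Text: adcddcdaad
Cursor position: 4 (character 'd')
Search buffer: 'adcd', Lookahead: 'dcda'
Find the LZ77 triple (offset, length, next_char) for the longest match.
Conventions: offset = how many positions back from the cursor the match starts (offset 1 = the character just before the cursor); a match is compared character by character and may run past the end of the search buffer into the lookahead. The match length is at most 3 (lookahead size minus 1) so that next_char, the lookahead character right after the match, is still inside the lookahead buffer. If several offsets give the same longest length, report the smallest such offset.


Try each offset into the search buffer:
  offset=1 (pos 3, char 'd'): match length 1
  offset=2 (pos 2, char 'c'): match length 0
  offset=3 (pos 1, char 'd'): match length 3
  offset=4 (pos 0, char 'a'): match length 0
Longest match has length 3 at offset 3.
next_char = character at position 4 + 3 = 7 -> 'a'

Best match: offset=3, length=3 (matching 'dcd' starting at position 1)
LZ77 triple: (3, 3, 'a')


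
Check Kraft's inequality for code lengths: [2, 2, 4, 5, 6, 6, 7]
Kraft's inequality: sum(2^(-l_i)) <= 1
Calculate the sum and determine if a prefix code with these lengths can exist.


Sum = 2^(-2) + 2^(-2) + 2^(-4) + 2^(-5) + 2^(-6) + 2^(-6) + 2^(-7)
    = 0.25 + 0.25 + 0.0625 + 0.03125 + 0.015625 + 0.015625 + 0.0078125
    = 81/128 = 0.6328125
Since 0.6328125 <= 1, Kraft's inequality IS satisfied.
A prefix code with these lengths CAN exist.

Kraft sum = 0.6328125. Satisfied.


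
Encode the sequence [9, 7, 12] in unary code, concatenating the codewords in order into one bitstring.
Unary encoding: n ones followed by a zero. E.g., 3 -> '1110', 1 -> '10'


Encode each number as n ones followed by a terminating 0:
  9 -> 1111111110 (10 bits)
  7 -> 11111110 (8 bits)
  12 -> 1111111111110 (13 bits)
Total length = 10 + 8 + 13 = 31 bits.

Unary([9, 7, 12]) = 1111111110111111101111111111110 (31 bits)


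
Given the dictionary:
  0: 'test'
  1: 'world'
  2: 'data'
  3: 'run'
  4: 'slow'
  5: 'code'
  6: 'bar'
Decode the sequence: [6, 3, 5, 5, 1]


Look up each index in the dictionary:
  6 -> 'bar'
  3 -> 'run'
  5 -> 'code'
  5 -> 'code'
  1 -> 'world'

Decoded: "bar run code code world"


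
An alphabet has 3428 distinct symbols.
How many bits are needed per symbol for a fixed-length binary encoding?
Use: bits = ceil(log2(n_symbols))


log2(3428) = 11.7432
Bracket: 2^11 = 2048 < 3428 <= 2^12 = 4096
So ceil(log2(3428)) = 12

bits = ceil(log2(3428)) = ceil(11.7432) = 12 bits


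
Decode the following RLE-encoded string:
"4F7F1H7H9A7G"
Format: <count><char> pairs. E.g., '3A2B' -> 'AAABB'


Expanding each <count><char> pair:
  4F -> 'FFFF'
  7F -> 'FFFFFFF'
  1H -> 'H'
  7H -> 'HHHHHHH'
  9A -> 'AAAAAAAAA'
  7G -> 'GGGGGGG'

Decoded = FFFFFFFFFFFHHHHHHHHAAAAAAAAAGGGGGGG


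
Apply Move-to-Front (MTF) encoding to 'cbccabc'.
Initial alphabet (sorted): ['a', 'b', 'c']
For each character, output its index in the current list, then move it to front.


MTF encoding:
'c': index 2 in ['a', 'b', 'c'] -> ['c', 'a', 'b']
'b': index 2 in ['c', 'a', 'b'] -> ['b', 'c', 'a']
'c': index 1 in ['b', 'c', 'a'] -> ['c', 'b', 'a']
'c': index 0 in ['c', 'b', 'a'] -> ['c', 'b', 'a']
'a': index 2 in ['c', 'b', 'a'] -> ['a', 'c', 'b']
'b': index 2 in ['a', 'c', 'b'] -> ['b', 'a', 'c']
'c': index 2 in ['b', 'a', 'c'] -> ['c', 'b', 'a']


Output: [2, 2, 1, 0, 2, 2, 2]


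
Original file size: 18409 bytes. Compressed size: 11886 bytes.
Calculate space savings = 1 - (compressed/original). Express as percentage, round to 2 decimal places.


ratio = compressed/original = 11886/18409 = 0.645662
savings = 1 - ratio = 1 - 0.645662 = 0.354338
as a percentage: 0.354338 * 100 = 35.43%

Space savings = 1 - 11886/18409 = 35.43%


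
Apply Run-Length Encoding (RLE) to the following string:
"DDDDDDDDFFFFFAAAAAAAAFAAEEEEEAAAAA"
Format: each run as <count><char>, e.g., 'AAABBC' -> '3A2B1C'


Scanning runs left to right:
  i=0: run of 'D' x 8 -> '8D'
  i=8: run of 'F' x 5 -> '5F'
  i=13: run of 'A' x 8 -> '8A'
  i=21: run of 'F' x 1 -> '1F'
  i=22: run of 'A' x 2 -> '2A'
  i=24: run of 'E' x 5 -> '5E'
  i=29: run of 'A' x 5 -> '5A'

RLE = 8D5F8A1F2A5E5A


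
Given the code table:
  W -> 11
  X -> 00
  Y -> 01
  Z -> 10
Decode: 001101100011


Decoding:
00 -> X
11 -> W
01 -> Y
10 -> Z
00 -> X
11 -> W


Result: XWYZXW


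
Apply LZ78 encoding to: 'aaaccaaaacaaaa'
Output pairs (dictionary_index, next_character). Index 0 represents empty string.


LZ78 encoding steps:
Dictionary: {0: ''}
Step 1: w='' (idx 0), next='a' -> output (0, 'a'), add 'a' as idx 1
Step 2: w='a' (idx 1), next='a' -> output (1, 'a'), add 'aa' as idx 2
Step 3: w='' (idx 0), next='c' -> output (0, 'c'), add 'c' as idx 3
Step 4: w='c' (idx 3), next='a' -> output (3, 'a'), add 'ca' as idx 4
Step 5: w='aa' (idx 2), next='a' -> output (2, 'a'), add 'aaa' as idx 5
Step 6: w='ca' (idx 4), next='a' -> output (4, 'a'), add 'caa' as idx 6
Step 7: w='aa' (idx 2), end of input -> output (2, '')


Encoded: [(0, 'a'), (1, 'a'), (0, 'c'), (3, 'a'), (2, 'a'), (4, 'a'), (2, '')]


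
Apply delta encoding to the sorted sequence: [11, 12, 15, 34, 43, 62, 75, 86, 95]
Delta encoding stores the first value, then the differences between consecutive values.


First value: 11
Deltas:
  12 - 11 = 1
  15 - 12 = 3
  34 - 15 = 19
  43 - 34 = 9
  62 - 43 = 19
  75 - 62 = 13
  86 - 75 = 11
  95 - 86 = 9


Delta encoded: [11, 1, 3, 19, 9, 19, 13, 11, 9]


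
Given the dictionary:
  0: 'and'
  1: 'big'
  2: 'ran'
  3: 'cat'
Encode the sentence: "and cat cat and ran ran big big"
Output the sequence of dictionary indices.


Look up each word in the dictionary:
  'and' -> 0
  'cat' -> 3
  'cat' -> 3
  'and' -> 0
  'ran' -> 2
  'ran' -> 2
  'big' -> 1
  'big' -> 1

Encoded: [0, 3, 3, 0, 2, 2, 1, 1]


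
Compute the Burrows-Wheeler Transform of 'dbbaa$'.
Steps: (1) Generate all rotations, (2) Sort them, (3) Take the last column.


Rotations (sorted):
  0: $dbbaa -> last char: a
  1: a$dbba -> last char: a
  2: aa$dbb -> last char: b
  3: baa$db -> last char: b
  4: bbaa$d -> last char: d
  5: dbbaa$ -> last char: $


BWT = aabbd$


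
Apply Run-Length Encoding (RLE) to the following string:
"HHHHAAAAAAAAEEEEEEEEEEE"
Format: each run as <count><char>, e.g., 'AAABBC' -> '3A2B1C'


Scanning runs left to right:
  i=0: run of 'H' x 4 -> '4H'
  i=4: run of 'A' x 8 -> '8A'
  i=12: run of 'E' x 11 -> '11E'

RLE = 4H8A11E


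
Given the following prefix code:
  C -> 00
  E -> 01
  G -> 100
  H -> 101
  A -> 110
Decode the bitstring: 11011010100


Decoding step by step:
Bits 110 -> A
Bits 110 -> A
Bits 101 -> H
Bits 00 -> C


Decoded message: AAHC


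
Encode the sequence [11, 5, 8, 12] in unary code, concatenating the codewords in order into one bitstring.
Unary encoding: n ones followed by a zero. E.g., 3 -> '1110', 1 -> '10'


Encode each number as n ones followed by a terminating 0:
  11 -> 111111111110 (12 bits)
  5 -> 111110 (6 bits)
  8 -> 111111110 (9 bits)
  12 -> 1111111111110 (13 bits)
Total length = 12 + 6 + 9 + 13 = 40 bits.

Unary([11, 5, 8, 12]) = 1111111111101111101111111101111111111110 (40 bits)


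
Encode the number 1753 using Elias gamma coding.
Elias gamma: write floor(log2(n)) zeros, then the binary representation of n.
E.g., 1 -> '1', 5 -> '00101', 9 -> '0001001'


num_bits = floor(log2(1753)) + 1 = 11
leading_zeros = num_bits - 1 = 10
binary(1753) = 11011011001

Elias gamma(1753) = '0000000000' + '11011011001' = 000000000011011011001 (21 bits)


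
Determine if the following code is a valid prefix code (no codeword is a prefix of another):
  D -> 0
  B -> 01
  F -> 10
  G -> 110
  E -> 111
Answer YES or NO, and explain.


Checking each pair (does one codeword prefix another?):
  D='0' vs B='01': prefix -- VIOLATION

NO -- this is NOT a valid prefix code. D (0) is a prefix of B (01).


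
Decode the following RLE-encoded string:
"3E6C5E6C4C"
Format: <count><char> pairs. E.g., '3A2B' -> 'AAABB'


Expanding each <count><char> pair:
  3E -> 'EEE'
  6C -> 'CCCCCC'
  5E -> 'EEEEE'
  6C -> 'CCCCCC'
  4C -> 'CCCC'

Decoded = EEECCCCCCEEEEECCCCCCCCCC


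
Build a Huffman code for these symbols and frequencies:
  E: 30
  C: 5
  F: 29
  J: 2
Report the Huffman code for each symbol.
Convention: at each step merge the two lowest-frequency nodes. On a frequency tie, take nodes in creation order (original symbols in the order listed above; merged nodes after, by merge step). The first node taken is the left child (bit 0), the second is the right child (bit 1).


Huffman tree construction:
Step 1: Merge J(2) + C(5) = 7
Step 2: Merge (J+C)(7) + F(29) = 36
Step 3: Merge E(30) + ((J+C)+F)(36) = 66
Read each symbol's code off the tree from the root (left child = 0, right child = 1).

Codes:
  E: 0 (length 1)
  C: 101 (length 3)
  F: 11 (length 2)
  J: 100 (length 3)
Average code length: 109/66 = 1.6515 bits/symbol


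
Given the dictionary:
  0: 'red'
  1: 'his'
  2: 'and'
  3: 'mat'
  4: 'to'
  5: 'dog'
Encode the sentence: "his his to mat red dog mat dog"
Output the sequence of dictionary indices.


Look up each word in the dictionary:
  'his' -> 1
  'his' -> 1
  'to' -> 4
  'mat' -> 3
  'red' -> 0
  'dog' -> 5
  'mat' -> 3
  'dog' -> 5

Encoded: [1, 1, 4, 3, 0, 5, 3, 5]


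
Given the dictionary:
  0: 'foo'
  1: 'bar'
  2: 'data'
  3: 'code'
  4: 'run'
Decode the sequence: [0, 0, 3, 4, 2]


Look up each index in the dictionary:
  0 -> 'foo'
  0 -> 'foo'
  3 -> 'code'
  4 -> 'run'
  2 -> 'data'

Decoded: "foo foo code run data"


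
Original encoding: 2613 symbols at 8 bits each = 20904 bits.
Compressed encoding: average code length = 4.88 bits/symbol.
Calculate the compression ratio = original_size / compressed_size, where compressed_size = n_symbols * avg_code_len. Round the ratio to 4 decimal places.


original_size = n_symbols * orig_bits = 2613 * 8 = 20904 bits
compressed_size = n_symbols * avg_code_len = 2613 * 4.88 = 12751.44 bits
ratio = original_size / compressed_size = 20904 / 12751.44 = 1.6393

Compression ratio = 1.6393


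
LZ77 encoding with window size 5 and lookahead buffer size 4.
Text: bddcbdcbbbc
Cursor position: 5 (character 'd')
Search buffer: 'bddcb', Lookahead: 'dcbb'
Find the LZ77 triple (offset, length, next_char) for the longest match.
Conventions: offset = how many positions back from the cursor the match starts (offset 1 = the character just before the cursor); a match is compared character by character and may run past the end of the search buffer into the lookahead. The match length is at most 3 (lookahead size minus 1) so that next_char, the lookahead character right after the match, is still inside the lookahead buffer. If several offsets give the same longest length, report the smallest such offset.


Try each offset into the search buffer:
  offset=1 (pos 4, char 'b'): match length 0
  offset=2 (pos 3, char 'c'): match length 0
  offset=3 (pos 2, char 'd'): match length 3
  offset=4 (pos 1, char 'd'): match length 1
  offset=5 (pos 0, char 'b'): match length 0
Longest match has length 3 at offset 3.
next_char = character at position 5 + 3 = 8 -> 'b'

Best match: offset=3, length=3 (matching 'dcb' starting at position 2)
LZ77 triple: (3, 3, 'b')


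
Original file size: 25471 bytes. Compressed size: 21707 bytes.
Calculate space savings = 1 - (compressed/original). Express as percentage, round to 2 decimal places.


ratio = compressed/original = 21707/25471 = 0.852224
savings = 1 - ratio = 1 - 0.852224 = 0.147776
as a percentage: 0.147776 * 100 = 14.78%

Space savings = 1 - 21707/25471 = 14.78%


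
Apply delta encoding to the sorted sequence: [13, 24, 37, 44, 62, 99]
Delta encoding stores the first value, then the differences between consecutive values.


First value: 13
Deltas:
  24 - 13 = 11
  37 - 24 = 13
  44 - 37 = 7
  62 - 44 = 18
  99 - 62 = 37


Delta encoded: [13, 11, 13, 7, 18, 37]


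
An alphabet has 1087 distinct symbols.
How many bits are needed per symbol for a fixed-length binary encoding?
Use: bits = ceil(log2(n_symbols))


log2(1087) = 10.0861
Bracket: 2^10 = 1024 < 1087 <= 2^11 = 2048
So ceil(log2(1087)) = 11

bits = ceil(log2(1087)) = ceil(10.0861) = 11 bits


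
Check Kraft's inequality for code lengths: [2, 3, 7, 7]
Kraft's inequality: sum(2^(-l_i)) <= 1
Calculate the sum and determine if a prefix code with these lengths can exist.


Sum = 2^(-2) + 2^(-3) + 2^(-7) + 2^(-7)
    = 0.25 + 0.125 + 0.0078125 + 0.0078125
    = 50/128 = 0.390625
Since 0.390625 <= 1, Kraft's inequality IS satisfied.
A prefix code with these lengths CAN exist.

Kraft sum = 0.390625. Satisfied.


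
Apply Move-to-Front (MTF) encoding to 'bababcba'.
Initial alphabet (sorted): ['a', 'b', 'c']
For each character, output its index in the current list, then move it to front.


MTF encoding:
'b': index 1 in ['a', 'b', 'c'] -> ['b', 'a', 'c']
'a': index 1 in ['b', 'a', 'c'] -> ['a', 'b', 'c']
'b': index 1 in ['a', 'b', 'c'] -> ['b', 'a', 'c']
'a': index 1 in ['b', 'a', 'c'] -> ['a', 'b', 'c']
'b': index 1 in ['a', 'b', 'c'] -> ['b', 'a', 'c']
'c': index 2 in ['b', 'a', 'c'] -> ['c', 'b', 'a']
'b': index 1 in ['c', 'b', 'a'] -> ['b', 'c', 'a']
'a': index 2 in ['b', 'c', 'a'] -> ['a', 'b', 'c']


Output: [1, 1, 1, 1, 1, 2, 1, 2]


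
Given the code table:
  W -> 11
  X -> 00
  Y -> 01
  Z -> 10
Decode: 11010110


Decoding:
11 -> W
01 -> Y
01 -> Y
10 -> Z


Result: WYYZ


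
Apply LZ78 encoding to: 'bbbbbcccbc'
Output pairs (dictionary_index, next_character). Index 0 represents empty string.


LZ78 encoding steps:
Dictionary: {0: ''}
Step 1: w='' (idx 0), next='b' -> output (0, 'b'), add 'b' as idx 1
Step 2: w='b' (idx 1), next='b' -> output (1, 'b'), add 'bb' as idx 2
Step 3: w='bb' (idx 2), next='c' -> output (2, 'c'), add 'bbc' as idx 3
Step 4: w='' (idx 0), next='c' -> output (0, 'c'), add 'c' as idx 4
Step 5: w='c' (idx 4), next='b' -> output (4, 'b'), add 'cb' as idx 5
Step 6: w='c' (idx 4), end of input -> output (4, '')


Encoded: [(0, 'b'), (1, 'b'), (2, 'c'), (0, 'c'), (4, 'b'), (4, '')]


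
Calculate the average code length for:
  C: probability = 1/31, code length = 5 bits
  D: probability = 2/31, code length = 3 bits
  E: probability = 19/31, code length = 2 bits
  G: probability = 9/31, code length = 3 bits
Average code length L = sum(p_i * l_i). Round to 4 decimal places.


Weighted contributions p_i * l_i:
  C: (1/31) * 5 = 5/31
  D: (2/31) * 3 = 6/31
  E: (19/31) * 2 = 38/31
  G: (9/31) * 3 = 27/31
Sum = (5 + 6 + 38 + 27)/31 = 76/31

L = 76/31 = 2.4516 bits/symbol


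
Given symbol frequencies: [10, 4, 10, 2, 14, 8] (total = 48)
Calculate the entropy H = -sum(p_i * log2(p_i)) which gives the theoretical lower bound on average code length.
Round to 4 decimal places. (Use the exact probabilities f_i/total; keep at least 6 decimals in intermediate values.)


Per-symbol terms -p_i * log2(p_i) with p_i = f_i/48:
  p = 10/48 = 0.208333: log2(p) = -2.263034, -p*log2(p) = 0.471466
  p = 4/48 = 0.083333: log2(p) = -3.584963, -p*log2(p) = 0.298747
  p = 10/48 = 0.208333: log2(p) = -2.263034, -p*log2(p) = 0.471466
  p = 2/48 = 0.041667: log2(p) = -4.584963, -p*log2(p) = 0.191040
  p = 14/48 = 0.291667: log2(p) = -1.777608, -p*log2(p) = 0.518469
  p = 8/48 = 0.166667: log2(p) = -2.584963, -p*log2(p) = 0.430827
H = 0.471466 + 0.298747 + 0.471466 + 0.191040 + 0.518469 + 0.430827 = 2.382015

H = 2.382 bits/symbol
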